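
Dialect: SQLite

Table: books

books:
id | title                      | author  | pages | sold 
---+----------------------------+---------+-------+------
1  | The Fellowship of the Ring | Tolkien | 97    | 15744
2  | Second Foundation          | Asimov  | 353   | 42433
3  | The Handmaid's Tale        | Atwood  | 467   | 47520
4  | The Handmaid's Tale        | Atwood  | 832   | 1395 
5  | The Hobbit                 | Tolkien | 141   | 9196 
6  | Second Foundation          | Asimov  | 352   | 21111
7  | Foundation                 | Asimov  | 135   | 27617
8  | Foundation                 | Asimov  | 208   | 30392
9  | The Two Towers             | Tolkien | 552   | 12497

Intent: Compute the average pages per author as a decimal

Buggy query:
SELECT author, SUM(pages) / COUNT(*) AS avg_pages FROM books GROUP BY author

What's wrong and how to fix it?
Bug: SUM(pages) and COUNT(*) are both integers; the division truncates the fractional part

Fix: Multiply by 1.0 (or CAST to REAL) to force floating-point division

Corrected query:
SELECT author, SUM(pages) * 1.0 / COUNT(*) AS avg_pages FROM books GROUP BY author

Result:
author  | avg_pages 
--------+-----------
Asimov  | 262       
Atwood  | 649.5     
Tolkien | 263.333333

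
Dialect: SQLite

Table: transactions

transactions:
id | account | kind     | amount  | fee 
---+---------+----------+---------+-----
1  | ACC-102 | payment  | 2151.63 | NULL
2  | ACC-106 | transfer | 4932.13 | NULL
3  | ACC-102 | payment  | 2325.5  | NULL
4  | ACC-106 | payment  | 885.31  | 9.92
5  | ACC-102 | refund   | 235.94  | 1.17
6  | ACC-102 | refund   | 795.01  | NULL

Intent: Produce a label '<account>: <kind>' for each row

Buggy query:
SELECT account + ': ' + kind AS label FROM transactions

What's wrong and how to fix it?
Bug: '+' is numeric addition; on text columns SQLite converts them to 0 instead of concatenating

Fix: Replace + with || to concatenate text

Corrected query:
SELECT account || ': ' || kind AS label FROM transactions

Result:
label            
-----------------
ACC-102: payment 
ACC-106: transfer
ACC-102: payment 
ACC-106: payment 
ACC-102: refund  
ACC-102: refund  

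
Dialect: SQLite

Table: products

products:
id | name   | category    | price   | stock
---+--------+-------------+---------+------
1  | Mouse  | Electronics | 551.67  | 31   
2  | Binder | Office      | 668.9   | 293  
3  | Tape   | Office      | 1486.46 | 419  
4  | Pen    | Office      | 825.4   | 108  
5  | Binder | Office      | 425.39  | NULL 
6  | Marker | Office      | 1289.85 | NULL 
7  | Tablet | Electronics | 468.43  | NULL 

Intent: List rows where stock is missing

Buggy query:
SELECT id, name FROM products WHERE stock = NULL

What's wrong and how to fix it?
Bug: '= NULL' is always unknown in SQL three-valued logic, so no rows match

Fix: Use IS NULL to test for NULL

Corrected query:
SELECT id, name FROM products WHERE stock IS NULL

Result:
id | name  
---+-------
5  | Binder
6  | Marker
7  | Tablet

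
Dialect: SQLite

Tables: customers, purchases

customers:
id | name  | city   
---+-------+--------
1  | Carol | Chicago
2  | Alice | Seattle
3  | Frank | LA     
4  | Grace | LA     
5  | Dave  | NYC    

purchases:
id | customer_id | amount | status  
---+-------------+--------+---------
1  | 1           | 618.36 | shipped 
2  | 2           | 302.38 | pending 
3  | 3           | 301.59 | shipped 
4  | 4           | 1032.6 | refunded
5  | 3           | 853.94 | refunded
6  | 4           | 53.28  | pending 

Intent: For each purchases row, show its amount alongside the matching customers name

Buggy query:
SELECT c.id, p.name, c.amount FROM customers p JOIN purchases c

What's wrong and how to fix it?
Bug: JOIN with no ON clause produces a cartesian product; every purchases row pairs with every customers row

Fix: Add ON c.customer_id = p.id to the JOIN

Corrected query:
SELECT c.id, p.name, c.amount FROM customers p JOIN purchases c ON c.customer_id = p.id

Result:
id | name  | amount
---+-------+-------
1  | Carol | 618.36
2  | Alice | 302.38
3  | Frank | 301.59
4  | Grace | 1032.6
5  | Frank | 853.94
6  | Grace | 53.28 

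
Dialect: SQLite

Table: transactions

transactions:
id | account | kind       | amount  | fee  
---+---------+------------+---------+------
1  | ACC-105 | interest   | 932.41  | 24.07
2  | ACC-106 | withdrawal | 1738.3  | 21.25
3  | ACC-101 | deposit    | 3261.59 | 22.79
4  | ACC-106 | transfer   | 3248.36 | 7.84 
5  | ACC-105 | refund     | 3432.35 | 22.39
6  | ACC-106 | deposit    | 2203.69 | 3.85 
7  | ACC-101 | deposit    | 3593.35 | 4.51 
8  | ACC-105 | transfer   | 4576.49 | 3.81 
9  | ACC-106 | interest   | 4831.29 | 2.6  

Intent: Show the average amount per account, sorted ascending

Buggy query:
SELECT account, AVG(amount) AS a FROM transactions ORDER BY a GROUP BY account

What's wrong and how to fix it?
Bug: ORDER BY appears before GROUP BY; SQL clause order requires GROUP BY first

Fix: Move ORDER BY to the end, after GROUP BY

Corrected query:
SELECT account, AVG(amount) AS a FROM transactions GROUP BY account ORDER BY a

Result:
account | a          
--------+------------
ACC-105 | 2980.416667
ACC-106 | 3005.41    
ACC-101 | 3427.47    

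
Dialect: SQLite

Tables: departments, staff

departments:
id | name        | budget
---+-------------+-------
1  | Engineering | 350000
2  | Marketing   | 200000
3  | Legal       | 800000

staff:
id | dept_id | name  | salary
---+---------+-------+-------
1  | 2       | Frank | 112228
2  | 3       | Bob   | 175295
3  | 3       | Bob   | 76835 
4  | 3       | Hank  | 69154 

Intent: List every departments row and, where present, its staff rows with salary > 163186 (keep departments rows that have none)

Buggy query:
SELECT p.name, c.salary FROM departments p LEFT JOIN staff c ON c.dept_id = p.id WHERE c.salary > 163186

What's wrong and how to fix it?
Bug: A WHERE condition on the right-hand table after LEFT JOIN drops unmatched parents

Fix: Put 'c.salary > 163186' in the JOIN's ON clause instead of WHERE

Corrected query:
SELECT p.name, c.salary FROM departments p LEFT JOIN staff c ON c.dept_id = p.id AND c.salary > 163186

Result:
name        | salary
------------+-------
Engineering | NULL  
Marketing   | NULL  
Legal       | 175295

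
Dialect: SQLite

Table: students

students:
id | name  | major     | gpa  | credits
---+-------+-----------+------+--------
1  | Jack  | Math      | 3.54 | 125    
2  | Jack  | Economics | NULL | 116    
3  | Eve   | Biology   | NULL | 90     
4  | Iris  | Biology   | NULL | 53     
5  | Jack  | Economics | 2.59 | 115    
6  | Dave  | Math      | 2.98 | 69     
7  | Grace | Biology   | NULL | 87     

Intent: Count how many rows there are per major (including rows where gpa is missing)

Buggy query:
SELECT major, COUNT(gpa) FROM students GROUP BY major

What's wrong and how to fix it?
Bug: COUNT(column) counts non-NULL values only; rows with NULL gpa aren't counted

Fix: Replace COUNT(gpa) with COUNT(*)

Corrected query:
SELECT major, COUNT(*) FROM students GROUP BY major

Result:
major     | COUNT(*)
----------+---------
Biology   | 3       
Economics | 2       
Math      | 2       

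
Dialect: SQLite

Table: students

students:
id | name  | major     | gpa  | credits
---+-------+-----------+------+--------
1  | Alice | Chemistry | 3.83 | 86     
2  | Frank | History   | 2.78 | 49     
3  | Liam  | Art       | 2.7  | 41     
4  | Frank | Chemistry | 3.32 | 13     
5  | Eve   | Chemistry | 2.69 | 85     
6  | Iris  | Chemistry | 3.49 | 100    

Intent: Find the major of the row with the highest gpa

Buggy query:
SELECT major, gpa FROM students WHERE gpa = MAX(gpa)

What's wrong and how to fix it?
Bug: WHERE is evaluated per row; an aggregate over the whole table isn't defined there

Fix: Wrap MAX in a scalar subquery so WHERE compares against a single value

Corrected query:
SELECT major, gpa FROM students WHERE gpa = (SELECT MAX(gpa) FROM students)

Result:
major     | gpa 
----------+-----
Chemistry | 3.83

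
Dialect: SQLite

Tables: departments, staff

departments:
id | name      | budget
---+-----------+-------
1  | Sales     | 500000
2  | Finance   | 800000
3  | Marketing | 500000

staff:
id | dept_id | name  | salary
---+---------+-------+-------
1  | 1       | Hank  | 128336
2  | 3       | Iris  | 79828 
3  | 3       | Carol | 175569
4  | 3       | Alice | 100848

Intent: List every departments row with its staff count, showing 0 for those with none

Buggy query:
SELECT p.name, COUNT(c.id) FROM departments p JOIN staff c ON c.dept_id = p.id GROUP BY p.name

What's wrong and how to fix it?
Bug: An inner join excludes parents with zero children

Fix: Use LEFT JOIN so parents without children still appear (COUNT(c.id) gives 0)

Corrected query:
SELECT p.name, COUNT(c.id) FROM departments p LEFT JOIN staff c ON c.dept_id = p.id GROUP BY p.name

Result:
name      | COUNT(c.id)
----------+------------
Finance   | 0          
Marketing | 3          
Sales     | 1          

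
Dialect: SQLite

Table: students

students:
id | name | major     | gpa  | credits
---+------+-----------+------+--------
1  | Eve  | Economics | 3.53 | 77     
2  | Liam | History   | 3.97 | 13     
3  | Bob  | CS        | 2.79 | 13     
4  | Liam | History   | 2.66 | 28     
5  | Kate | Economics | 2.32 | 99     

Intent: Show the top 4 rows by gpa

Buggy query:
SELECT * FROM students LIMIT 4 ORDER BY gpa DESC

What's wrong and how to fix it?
Bug: LIMIT must come after ORDER BY

Fix: Sort with ORDER BY, then apply LIMIT

Corrected query:
SELECT * FROM students ORDER BY gpa DESC LIMIT 4

Result:
id | name | major     | gpa  | credits
---+------+-----------+------+--------
2  | Liam | History   | 3.97 | 13     
1  | Eve  | Economics | 3.53 | 77     
3  | Bob  | CS        | 2.79 | 13     
4  | Liam | History   | 2.66 | 28     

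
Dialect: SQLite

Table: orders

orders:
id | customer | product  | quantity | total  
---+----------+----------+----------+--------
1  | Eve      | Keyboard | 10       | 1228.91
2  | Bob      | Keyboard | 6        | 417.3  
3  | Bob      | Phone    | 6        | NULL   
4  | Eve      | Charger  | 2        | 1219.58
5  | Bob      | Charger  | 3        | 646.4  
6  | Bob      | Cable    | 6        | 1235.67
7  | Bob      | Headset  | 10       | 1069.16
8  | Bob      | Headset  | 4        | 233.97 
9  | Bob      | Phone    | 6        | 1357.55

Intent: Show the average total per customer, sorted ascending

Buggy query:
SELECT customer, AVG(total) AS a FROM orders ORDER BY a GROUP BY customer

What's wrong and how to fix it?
Bug: ORDER BY appears before GROUP BY; SQL clause order requires GROUP BY first

Fix: Move ORDER BY to the end, after GROUP BY

Corrected query:
SELECT customer, AVG(total) AS a FROM orders GROUP BY customer ORDER BY a

Result:
customer | a       
---------+---------
Bob      | 826.675 
Eve      | 1224.245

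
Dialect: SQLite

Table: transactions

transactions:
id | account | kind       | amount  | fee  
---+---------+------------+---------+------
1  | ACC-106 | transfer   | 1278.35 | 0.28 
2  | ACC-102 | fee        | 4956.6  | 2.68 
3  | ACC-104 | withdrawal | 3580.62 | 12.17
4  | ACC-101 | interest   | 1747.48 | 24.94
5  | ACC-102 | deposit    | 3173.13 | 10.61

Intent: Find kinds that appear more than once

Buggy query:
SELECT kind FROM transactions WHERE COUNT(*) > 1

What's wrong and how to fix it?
Bug: WHERE can't reference COUNT(*); aggregates are computed after WHERE

Fix: GROUP BY kind, then filter groups with HAVING COUNT(*) > 1

Corrected query:
SELECT kind FROM transactions GROUP BY kind HAVING COUNT(*) > 1

Result:
(no rows)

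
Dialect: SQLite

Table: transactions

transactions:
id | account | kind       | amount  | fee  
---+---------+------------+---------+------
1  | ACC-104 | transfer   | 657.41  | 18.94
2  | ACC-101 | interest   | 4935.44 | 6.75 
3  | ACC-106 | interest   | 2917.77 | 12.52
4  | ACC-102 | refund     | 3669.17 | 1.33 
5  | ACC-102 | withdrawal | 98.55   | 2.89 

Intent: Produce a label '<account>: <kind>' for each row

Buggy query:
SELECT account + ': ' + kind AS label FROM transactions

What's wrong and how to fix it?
Bug: '+' is numeric addition; on text columns SQLite converts them to 0 instead of concatenating

Fix: Use the || operator for string concatenation

Corrected query:
SELECT account || ': ' || kind AS label FROM transactions

Result:
label              
-------------------
ACC-104: transfer  
ACC-101: interest  
ACC-106: interest  
ACC-102: refund    
ACC-102: withdrawal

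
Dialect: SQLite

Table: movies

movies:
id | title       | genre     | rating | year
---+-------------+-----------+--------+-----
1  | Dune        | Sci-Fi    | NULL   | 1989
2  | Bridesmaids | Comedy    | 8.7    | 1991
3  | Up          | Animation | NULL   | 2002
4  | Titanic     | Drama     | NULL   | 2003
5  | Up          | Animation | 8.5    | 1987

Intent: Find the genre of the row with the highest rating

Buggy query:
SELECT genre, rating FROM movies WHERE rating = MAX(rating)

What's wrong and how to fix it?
Bug: MAX(rating) is an aggregate and cannot be used directly in WHERE

Fix: Use a subquery: WHERE rating = (SELECT MAX(rating) FROM movies)

Corrected query:
SELECT genre, rating FROM movies WHERE rating = (SELECT MAX(rating) FROM movies)

Result:
genre  | rating
-------+-------
Comedy | 8.7   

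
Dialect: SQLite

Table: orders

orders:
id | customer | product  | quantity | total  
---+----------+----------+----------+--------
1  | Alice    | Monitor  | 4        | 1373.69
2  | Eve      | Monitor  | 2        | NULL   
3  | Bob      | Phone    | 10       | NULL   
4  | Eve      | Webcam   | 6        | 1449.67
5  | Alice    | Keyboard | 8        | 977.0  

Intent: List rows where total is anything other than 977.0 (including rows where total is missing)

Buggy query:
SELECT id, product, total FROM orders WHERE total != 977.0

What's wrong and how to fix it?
Bug: Inequality against NULL is unknown, not true; rows with NULL are dropped

Fix: Add an explicit OR total IS NULL to include the missing-value rows

Corrected query:
SELECT id, product, total FROM orders WHERE total != 977.0 OR total IS NULL

Result:
id | product | total  
---+---------+--------
1  | Monitor | 1373.69
2  | Monitor | NULL   
3  | Phone   | NULL   
4  | Webcam  | 1449.67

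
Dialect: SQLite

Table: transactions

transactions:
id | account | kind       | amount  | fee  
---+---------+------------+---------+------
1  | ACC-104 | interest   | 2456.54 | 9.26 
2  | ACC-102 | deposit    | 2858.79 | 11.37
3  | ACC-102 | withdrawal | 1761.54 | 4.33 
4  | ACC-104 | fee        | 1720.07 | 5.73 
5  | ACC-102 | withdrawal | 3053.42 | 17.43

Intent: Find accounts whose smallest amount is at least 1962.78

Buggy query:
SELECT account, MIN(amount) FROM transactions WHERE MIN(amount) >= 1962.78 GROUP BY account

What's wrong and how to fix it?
Bug: MIN() in WHERE is a misuse of aggregate

Fix: Use HAVING for the per-group MIN condition

Corrected query:
SELECT account, MIN(amount) FROM transactions GROUP BY account HAVING MIN(amount) >= 1962.78

Result:
(no rows)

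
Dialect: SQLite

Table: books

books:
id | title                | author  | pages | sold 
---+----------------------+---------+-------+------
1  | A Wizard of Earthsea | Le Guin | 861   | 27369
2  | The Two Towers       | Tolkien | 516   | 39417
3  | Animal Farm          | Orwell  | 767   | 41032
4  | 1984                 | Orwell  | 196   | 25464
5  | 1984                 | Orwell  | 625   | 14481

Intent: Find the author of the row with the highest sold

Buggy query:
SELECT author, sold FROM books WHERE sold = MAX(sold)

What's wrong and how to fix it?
Bug: MAX(sold) is an aggregate and cannot be used directly in WHERE

Fix: Wrap MAX in a scalar subquery so WHERE compares against a single value

Corrected query:
SELECT author, sold FROM books WHERE sold = (SELECT MAX(sold) FROM books)

Result:
author | sold 
-------+------
Orwell | 41032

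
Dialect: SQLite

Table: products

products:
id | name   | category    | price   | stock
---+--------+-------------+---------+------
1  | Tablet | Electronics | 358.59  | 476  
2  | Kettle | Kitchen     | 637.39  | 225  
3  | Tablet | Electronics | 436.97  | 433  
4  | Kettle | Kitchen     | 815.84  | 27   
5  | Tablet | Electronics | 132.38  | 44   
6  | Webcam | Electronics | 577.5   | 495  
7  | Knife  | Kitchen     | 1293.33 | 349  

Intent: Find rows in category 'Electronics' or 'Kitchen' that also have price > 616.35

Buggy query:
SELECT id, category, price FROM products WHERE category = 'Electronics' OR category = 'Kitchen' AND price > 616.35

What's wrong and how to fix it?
Bug: Without parentheses, AND is evaluated before OR, so the price filter only applies to the 'Kitchen' branch

Fix: Add parentheses around the OR so the AND applies to both alternatives

Corrected query:
SELECT id, category, price FROM products WHERE (category = 'Electronics' OR category = 'Kitchen') AND price > 616.35

Result:
id | category | price  
---+----------+--------
2  | Kitchen  | 637.39 
4  | Kitchen  | 815.84 
7  | Kitchen  | 1293.33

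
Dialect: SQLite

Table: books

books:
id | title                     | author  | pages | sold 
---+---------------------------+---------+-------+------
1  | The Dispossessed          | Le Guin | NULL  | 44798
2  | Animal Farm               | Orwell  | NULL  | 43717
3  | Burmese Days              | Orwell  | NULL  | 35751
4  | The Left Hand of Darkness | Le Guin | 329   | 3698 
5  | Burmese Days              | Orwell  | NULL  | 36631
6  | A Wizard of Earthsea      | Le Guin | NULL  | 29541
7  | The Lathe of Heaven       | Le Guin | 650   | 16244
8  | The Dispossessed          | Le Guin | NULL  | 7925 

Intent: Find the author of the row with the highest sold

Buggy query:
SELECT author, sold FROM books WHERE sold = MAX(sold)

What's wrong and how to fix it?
Bug: WHERE is evaluated per row; an aggregate over the whole table isn't defined there

Fix: Use a subquery: WHERE sold = (SELECT MAX(sold) FROM books)

Corrected query:
SELECT author, sold FROM books WHERE sold = (SELECT MAX(sold) FROM books)

Result:
author  | sold 
--------+------
Le Guin | 44798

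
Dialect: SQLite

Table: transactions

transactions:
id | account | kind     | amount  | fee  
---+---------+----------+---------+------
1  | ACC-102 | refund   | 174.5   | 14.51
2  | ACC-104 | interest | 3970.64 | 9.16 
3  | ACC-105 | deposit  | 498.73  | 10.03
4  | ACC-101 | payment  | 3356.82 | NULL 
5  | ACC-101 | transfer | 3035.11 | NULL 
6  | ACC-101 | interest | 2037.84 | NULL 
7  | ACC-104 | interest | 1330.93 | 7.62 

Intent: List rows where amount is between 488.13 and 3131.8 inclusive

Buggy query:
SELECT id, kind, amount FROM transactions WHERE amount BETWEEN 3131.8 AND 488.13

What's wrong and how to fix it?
Bug: The bounds are reversed; BETWEEN a AND b requires a <= b to match anything

Fix: Swap the bounds so the smaller value comes first

Corrected query:
SELECT id, kind, amount FROM transactions WHERE amount BETWEEN 488.13 AND 3131.8

Result:
id | kind     | amount 
---+----------+--------
3  | deposit  | 498.73 
5  | transfer | 3035.11
6  | interest | 2037.84
7  | interest | 1330.93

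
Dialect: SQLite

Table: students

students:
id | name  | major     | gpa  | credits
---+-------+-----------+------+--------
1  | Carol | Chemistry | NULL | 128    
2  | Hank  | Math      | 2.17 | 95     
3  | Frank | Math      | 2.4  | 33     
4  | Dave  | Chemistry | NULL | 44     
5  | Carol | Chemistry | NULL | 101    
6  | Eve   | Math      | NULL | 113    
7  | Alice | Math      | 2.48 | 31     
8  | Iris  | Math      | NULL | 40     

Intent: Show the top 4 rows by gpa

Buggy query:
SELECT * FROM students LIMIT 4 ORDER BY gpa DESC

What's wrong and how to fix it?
Bug: ORDER BY cannot follow LIMIT; LIMIT is the final clause

Fix: Sort with ORDER BY, then apply LIMIT

Corrected query:
SELECT * FROM students ORDER BY gpa DESC LIMIT 4

Result:
id | name  | major     | gpa  | credits
---+-------+-----------+------+--------
7  | Alice | Math      | 2.48 | 31     
3  | Frank | Math      | 2.4  | 33     
2  | Hank  | Math      | 2.17 | 95     
1  | Carol | Chemistry | NULL | 128    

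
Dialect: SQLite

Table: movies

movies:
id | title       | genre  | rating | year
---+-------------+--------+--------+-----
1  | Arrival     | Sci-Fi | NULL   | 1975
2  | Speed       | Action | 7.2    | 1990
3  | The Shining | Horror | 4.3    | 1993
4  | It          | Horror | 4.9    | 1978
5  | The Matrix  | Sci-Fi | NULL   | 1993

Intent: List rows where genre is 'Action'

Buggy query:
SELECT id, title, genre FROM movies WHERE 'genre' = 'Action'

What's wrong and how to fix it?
Bug: 'genre' in single quotes is a string literal, not the column; the comparison is literal-vs-literal and never true

Fix: Remove the quotes around the column name (or use double quotes for an identifier)

Corrected query:
SELECT id, title, genre FROM movies WHERE genre = 'Action'

Result:
id | title | genre 
---+-------+-------
2  | Speed | Action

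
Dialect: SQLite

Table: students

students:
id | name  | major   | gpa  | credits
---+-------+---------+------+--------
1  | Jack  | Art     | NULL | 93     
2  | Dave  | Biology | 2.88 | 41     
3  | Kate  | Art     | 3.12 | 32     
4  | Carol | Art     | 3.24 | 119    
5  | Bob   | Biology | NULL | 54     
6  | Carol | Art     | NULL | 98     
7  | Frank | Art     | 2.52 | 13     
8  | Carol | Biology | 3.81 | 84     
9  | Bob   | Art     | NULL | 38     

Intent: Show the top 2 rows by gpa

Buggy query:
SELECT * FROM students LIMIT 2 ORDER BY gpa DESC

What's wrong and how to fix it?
Bug: ORDER BY cannot follow LIMIT; LIMIT is the final clause

Fix: Swap the clauses: ORDER BY first, then LIMIT

Corrected query:
SELECT * FROM students ORDER BY gpa DESC LIMIT 2

Result:
id | name  | major   | gpa  | credits
---+-------+---------+------+--------
8  | Carol | Biology | 3.81 | 84     
4  | Carol | Art     | 3.24 | 119    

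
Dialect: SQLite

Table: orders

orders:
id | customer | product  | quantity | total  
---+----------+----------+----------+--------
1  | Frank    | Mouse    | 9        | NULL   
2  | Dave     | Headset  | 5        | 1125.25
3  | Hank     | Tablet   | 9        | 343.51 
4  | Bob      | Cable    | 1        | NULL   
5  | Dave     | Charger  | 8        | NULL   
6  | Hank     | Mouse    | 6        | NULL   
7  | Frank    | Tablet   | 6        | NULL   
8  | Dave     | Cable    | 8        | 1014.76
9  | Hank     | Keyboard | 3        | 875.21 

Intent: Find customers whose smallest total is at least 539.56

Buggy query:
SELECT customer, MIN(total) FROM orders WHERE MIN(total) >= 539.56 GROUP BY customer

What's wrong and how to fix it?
Bug: MIN() in WHERE is a misuse of aggregate

Fix: Use HAVING for the per-group MIN condition

Corrected query:
SELECT customer, MIN(total) FROM orders GROUP BY customer HAVING MIN(total) >= 539.56

Result:
customer | MIN(total)
---------+-----------
Dave     | 1014.76   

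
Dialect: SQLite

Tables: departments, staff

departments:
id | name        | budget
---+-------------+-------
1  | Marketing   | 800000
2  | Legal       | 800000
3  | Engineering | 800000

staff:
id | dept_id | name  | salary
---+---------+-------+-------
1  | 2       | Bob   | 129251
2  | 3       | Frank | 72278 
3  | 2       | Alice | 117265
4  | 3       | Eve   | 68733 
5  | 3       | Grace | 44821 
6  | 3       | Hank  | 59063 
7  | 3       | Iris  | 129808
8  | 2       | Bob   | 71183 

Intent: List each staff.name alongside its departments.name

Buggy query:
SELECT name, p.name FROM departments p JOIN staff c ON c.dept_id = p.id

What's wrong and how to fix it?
Bug: 'name' exists in both joined tables, so the database can't tell which one is meant

Fix: Qualify the column with its table alias (c.name)

Corrected query:
SELECT c.name, p.name FROM departments p JOIN staff c ON c.dept_id = p.id

Result:
name  | name       
------+------------
Bob   | Legal      
Frank | Engineering
Alice | Legal      
Eve   | Engineering
Grace | Engineering
Hank  | Engineering
Iris  | Engineering
Bob   | Legal      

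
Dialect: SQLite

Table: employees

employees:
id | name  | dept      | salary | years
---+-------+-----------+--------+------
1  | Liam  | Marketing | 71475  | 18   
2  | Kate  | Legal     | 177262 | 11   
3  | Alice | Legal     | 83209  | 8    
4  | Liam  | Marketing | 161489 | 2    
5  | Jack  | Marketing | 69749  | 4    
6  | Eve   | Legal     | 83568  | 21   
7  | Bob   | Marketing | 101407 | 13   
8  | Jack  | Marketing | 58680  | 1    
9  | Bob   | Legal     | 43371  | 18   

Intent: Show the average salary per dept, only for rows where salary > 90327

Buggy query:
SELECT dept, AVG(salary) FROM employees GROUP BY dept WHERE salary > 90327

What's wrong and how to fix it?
Bug: WHERE cannot follow GROUP BY

Fix: Place WHERE between FROM and GROUP BY

Corrected query:
SELECT dept, AVG(salary) FROM employees WHERE salary > 90327 GROUP BY dept

Result:
dept      | AVG(salary)
----------+------------
Legal     | 177262     
Marketing | 131448     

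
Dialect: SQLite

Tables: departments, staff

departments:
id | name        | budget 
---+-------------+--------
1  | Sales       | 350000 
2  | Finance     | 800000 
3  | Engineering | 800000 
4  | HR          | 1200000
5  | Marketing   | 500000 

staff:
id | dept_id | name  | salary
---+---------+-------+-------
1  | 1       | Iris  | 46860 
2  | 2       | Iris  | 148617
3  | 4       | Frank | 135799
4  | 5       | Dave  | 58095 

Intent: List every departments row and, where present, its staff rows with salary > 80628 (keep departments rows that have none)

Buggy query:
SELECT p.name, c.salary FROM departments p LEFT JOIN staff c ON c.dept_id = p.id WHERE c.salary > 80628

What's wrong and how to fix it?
Bug: Filtering c.salary in WHERE discards the NULL rows produced by LEFT JOIN, turning it into an inner join

Fix: Move the right-table condition into the ON clause so unmatched parents are kept

Corrected query:
SELECT p.name, c.salary FROM departments p LEFT JOIN staff c ON c.dept_id = p.id AND c.salary > 80628

Result:
name        | salary
------------+-------
Sales       | NULL  
Finance     | 148617
Engineering | NULL  
HR          | 135799
Marketing   | NULL  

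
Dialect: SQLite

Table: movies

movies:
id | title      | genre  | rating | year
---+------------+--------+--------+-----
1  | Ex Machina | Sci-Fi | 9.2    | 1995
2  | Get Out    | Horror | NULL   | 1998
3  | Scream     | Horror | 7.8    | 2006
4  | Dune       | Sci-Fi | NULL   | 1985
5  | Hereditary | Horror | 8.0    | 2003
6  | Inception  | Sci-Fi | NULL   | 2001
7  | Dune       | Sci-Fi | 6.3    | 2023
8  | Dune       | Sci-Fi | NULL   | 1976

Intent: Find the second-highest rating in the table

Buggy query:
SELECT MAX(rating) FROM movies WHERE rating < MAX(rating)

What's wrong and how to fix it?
Bug: The inner MAX is an aggregate inside WHERE, which is not allowed

Fix: Compute the overall MAX in a subquery, then take MAX of rows below it

Corrected query:
SELECT MAX(rating) FROM movies WHERE rating < (SELECT MAX(rating) FROM movies)

Result:
MAX(rating)
-----------
8          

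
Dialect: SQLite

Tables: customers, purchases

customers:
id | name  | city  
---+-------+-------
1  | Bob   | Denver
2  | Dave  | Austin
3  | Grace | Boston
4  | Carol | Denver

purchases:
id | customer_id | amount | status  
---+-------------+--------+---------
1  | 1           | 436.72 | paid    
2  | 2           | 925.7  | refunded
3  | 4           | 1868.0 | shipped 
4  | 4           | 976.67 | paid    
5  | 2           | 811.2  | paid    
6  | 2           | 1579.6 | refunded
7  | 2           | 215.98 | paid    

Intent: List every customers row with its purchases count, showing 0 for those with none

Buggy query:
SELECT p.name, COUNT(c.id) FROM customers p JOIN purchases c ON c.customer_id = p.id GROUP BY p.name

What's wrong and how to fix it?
Bug: INNER JOIN drops customers rows that have no matching purchases rows

Fix: Switch to LEFT JOIN to retain unmatched parent rows

Corrected query:
SELECT p.name, COUNT(c.id) FROM customers p LEFT JOIN purchases c ON c.customer_id = p.id GROUP BY p.name

Result:
name  | COUNT(c.id)
------+------------
Bob   | 1          
Carol | 2          
Dave  | 4          
Grace | 0          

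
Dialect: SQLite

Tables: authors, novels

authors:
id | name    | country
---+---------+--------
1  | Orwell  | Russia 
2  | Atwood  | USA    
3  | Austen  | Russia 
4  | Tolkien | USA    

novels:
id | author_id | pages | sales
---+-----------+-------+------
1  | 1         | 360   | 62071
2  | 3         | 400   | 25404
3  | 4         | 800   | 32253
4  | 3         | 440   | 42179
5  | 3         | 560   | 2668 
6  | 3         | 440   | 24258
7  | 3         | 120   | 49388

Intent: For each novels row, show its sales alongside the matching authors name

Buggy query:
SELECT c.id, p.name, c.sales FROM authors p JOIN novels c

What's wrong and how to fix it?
Bug: JOIN with no ON clause produces a cartesian product; every novels row pairs with every authors row

Fix: Specify the join condition linking the foreign key to the parent id

Corrected query:
SELECT c.id, p.name, c.sales FROM authors p JOIN novels c ON c.author_id = p.id

Result:
id | name    | sales
---+---------+------
1  | Orwell  | 62071
2  | Austen  | 25404
3  | Tolkien | 32253
4  | Austen  | 42179
5  | Austen  | 2668 
6  | Austen  | 24258
7  | Austen  | 49388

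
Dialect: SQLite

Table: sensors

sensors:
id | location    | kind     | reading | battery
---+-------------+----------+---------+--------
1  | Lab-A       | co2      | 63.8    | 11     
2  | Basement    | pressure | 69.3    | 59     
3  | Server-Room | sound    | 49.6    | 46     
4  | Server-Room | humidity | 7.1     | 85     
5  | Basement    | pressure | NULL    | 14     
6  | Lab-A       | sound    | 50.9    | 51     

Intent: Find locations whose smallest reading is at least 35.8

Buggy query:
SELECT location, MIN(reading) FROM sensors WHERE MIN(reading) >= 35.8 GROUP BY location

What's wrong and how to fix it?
Bug: MIN() in WHERE is a misuse of aggregate

Fix: Use HAVING for the per-group MIN condition

Corrected query:
SELECT location, MIN(reading) FROM sensors GROUP BY location HAVING MIN(reading) >= 35.8

Result:
location | MIN(reading)
---------+-------------
Basement | 69.3        
Lab-A    | 50.9        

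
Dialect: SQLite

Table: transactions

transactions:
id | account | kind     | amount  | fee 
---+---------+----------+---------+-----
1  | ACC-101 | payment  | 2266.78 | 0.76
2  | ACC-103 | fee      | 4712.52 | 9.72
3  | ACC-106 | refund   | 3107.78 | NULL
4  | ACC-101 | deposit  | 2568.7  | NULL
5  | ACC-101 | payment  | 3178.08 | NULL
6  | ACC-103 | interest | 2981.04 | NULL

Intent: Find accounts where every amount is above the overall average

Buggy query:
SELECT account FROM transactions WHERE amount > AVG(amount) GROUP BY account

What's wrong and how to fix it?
Bug: WHERE evaluates per row before aggregation, so AVG() is unavailable

Fix: Use a subquery for AVG and a HAVING MIN(...) filter so the condition holds for every row in the group

Corrected query:
SELECT account FROM transactions GROUP BY account HAVING MIN(amount) > (SELECT AVG(amount) FROM transactions)

Result:
(no rows)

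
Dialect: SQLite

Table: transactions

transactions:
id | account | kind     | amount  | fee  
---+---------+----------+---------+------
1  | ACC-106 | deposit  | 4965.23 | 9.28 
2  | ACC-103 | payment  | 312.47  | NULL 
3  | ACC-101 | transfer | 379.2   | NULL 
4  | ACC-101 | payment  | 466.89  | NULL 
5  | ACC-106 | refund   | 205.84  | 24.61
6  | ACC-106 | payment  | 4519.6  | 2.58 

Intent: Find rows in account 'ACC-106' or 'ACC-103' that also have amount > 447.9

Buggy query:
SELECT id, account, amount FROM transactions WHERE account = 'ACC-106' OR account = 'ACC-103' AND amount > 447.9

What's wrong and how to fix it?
Bug: Without parentheses, AND is evaluated before OR, so the amount filter only applies to the 'ACC-103' branch

Fix: Group the OR with parentheses (or use IN), then AND the threshold

Corrected query:
SELECT id, account, amount FROM transactions WHERE (account = 'ACC-106' OR account = 'ACC-103') AND amount > 447.9

Result:
id | account | amount 
---+---------+--------
1  | ACC-106 | 4965.23
6  | ACC-106 | 4519.6 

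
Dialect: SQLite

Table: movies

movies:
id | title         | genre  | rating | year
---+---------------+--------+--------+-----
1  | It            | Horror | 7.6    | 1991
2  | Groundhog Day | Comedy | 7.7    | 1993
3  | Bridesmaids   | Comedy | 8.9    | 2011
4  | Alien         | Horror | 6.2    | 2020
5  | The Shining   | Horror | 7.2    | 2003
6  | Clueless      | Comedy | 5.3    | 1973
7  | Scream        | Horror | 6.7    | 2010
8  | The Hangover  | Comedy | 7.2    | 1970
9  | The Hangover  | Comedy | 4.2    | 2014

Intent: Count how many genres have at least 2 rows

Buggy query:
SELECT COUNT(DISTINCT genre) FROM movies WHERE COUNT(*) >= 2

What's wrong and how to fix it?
Bug: WHERE filters individual rows, not groups, so a group-level COUNT is invalid there

Fix: Group first with HAVING COUNT(*) >= 2, then COUNT the resulting groups

Corrected query:
SELECT COUNT(*) FROM (SELECT genre FROM movies GROUP BY genre HAVING COUNT(*) >= 2)

Result:
COUNT(*)
--------
2       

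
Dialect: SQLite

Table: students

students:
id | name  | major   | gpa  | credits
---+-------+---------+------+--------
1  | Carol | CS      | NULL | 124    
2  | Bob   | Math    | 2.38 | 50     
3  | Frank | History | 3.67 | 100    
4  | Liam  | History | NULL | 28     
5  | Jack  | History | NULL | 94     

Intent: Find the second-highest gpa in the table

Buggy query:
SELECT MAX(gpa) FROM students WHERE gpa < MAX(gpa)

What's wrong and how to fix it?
Bug: The inner MAX is an aggregate inside WHERE, which is not allowed

Fix: Put the inner MAX in a scalar subquery

Corrected query:
SELECT MAX(gpa) FROM students WHERE gpa < (SELECT MAX(gpa) FROM students)

Result:
MAX(gpa)
--------
2.38    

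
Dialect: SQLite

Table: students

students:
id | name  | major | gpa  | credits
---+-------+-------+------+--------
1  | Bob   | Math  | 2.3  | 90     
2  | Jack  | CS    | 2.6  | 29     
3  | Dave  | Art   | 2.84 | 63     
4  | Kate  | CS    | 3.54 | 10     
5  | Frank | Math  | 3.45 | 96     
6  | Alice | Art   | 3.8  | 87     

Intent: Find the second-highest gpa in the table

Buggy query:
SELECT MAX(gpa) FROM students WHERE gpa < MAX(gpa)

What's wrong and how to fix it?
Bug: The inner MAX is an aggregate inside WHERE, which is not allowed

Fix: Compute the overall MAX in a subquery, then take MAX of rows below it

Corrected query:
SELECT MAX(gpa) FROM students WHERE gpa < (SELECT MAX(gpa) FROM students)

Result:
MAX(gpa)
--------
3.54    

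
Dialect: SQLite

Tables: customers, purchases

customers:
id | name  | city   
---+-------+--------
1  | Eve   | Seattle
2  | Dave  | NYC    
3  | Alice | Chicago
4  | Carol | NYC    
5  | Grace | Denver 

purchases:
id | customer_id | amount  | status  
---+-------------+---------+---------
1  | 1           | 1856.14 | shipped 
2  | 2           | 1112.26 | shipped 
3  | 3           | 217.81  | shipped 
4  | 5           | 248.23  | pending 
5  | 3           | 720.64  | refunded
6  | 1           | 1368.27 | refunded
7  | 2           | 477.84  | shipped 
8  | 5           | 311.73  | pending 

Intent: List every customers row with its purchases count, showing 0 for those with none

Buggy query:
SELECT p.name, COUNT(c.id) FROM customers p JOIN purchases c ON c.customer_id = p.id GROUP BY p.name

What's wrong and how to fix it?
Bug: An inner join excludes parents with zero children

Fix: Switch to LEFT JOIN to retain unmatched parent rows

Corrected query:
SELECT p.name, COUNT(c.id) FROM customers p LEFT JOIN purchases c ON c.customer_id = p.id GROUP BY p.name

Result:
name  | COUNT(c.id)
------+------------
Alice | 2          
Carol | 0          
Dave  | 2          
Eve   | 2          
Grace | 2          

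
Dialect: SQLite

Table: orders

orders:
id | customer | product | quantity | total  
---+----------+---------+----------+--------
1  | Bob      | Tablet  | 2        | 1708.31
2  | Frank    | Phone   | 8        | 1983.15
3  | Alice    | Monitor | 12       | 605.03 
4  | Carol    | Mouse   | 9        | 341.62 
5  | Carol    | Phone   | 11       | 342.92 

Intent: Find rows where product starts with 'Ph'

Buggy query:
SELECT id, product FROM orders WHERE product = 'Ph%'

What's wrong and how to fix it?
Bug: Wildcards only work with LIKE; '=' treats '%' as a literal character

Fix: Replace '=' with LIKE so 'Ph%' is treated as a pattern

Corrected query:
SELECT id, product FROM orders WHERE product LIKE 'Ph%'

Result:
id | product
---+--------
2  | Phone  
5  | Phone  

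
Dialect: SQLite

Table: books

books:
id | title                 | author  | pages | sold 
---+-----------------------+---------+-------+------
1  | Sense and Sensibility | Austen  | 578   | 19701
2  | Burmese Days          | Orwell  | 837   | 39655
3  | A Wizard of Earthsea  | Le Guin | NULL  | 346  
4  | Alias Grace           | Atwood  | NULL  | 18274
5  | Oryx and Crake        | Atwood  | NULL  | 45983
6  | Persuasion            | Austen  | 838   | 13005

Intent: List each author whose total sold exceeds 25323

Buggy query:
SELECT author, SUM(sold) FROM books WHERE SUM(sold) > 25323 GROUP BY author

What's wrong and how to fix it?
Bug: Aggregate functions cannot appear in a WHERE clause

Fix: Move the aggregate condition to a HAVING clause

Corrected query:
SELECT author, SUM(sold) FROM books GROUP BY author HAVING SUM(sold) > 25323

Result:
author | SUM(sold)
-------+----------
Atwood | 64257    
Austen | 32706    
Orwell | 39655    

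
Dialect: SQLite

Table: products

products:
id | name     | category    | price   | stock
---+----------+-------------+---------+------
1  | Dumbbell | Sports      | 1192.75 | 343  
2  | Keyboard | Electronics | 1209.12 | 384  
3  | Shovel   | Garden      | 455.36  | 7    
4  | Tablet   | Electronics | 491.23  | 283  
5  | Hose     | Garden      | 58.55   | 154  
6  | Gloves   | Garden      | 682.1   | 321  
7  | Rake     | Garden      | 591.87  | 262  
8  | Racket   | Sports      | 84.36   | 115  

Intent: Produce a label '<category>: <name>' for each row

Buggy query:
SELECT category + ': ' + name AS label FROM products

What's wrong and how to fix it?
Bug: SQLite uses || for string concatenation; + coerces text to numbers (yielding 0)

Fix: Replace + with || to concatenate text

Corrected query:
SELECT category || ': ' || name AS label FROM products

Result:
label                
---------------------
Sports: Dumbbell     
Electronics: Keyboard
Garden: Shovel       
Electronics: Tablet  
Garden: Hose         
Garden: Gloves       
Garden: Rake         
Sports: Racket       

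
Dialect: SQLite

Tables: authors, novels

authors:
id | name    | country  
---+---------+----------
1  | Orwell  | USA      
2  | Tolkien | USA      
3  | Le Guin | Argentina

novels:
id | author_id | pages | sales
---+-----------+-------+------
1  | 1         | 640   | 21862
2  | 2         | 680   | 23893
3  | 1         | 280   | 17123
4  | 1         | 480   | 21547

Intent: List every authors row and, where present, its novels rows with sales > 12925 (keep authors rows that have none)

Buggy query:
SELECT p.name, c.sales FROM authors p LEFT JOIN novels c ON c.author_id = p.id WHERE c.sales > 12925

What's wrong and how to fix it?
Bug: Filtering c.sales in WHERE discards the NULL rows produced by LEFT JOIN, turning it into an inner join

Fix: Move the right-table condition into the ON clause so unmatched parents are kept

Corrected query:
SELECT p.name, c.sales FROM authors p LEFT JOIN novels c ON c.author_id = p.id AND c.sales > 12925

Result:
name    | sales
--------+------
Orwell  | 17123
Orwell  | 21547
Orwell  | 21862
Tolkien | 23893
Le Guin | NULL 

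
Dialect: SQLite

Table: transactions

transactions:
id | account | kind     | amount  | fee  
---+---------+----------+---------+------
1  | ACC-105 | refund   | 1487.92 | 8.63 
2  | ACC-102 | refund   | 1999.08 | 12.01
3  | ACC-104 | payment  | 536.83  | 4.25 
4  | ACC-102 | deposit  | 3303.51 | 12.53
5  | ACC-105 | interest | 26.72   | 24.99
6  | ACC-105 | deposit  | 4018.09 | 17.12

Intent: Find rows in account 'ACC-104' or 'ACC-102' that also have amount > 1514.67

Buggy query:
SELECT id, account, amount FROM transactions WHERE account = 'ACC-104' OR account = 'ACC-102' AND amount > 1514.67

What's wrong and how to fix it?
Bug: Without parentheses, AND is evaluated before OR, so the amount filter only applies to the 'ACC-102' branch

Fix: Group the OR with parentheses (or use IN), then AND the threshold

Corrected query:
SELECT id, account, amount FROM transactions WHERE (account = 'ACC-104' OR account = 'ACC-102') AND amount > 1514.67

Result:
id | account | amount 
---+---------+--------
2  | ACC-102 | 1999.08
4  | ACC-102 | 3303.51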